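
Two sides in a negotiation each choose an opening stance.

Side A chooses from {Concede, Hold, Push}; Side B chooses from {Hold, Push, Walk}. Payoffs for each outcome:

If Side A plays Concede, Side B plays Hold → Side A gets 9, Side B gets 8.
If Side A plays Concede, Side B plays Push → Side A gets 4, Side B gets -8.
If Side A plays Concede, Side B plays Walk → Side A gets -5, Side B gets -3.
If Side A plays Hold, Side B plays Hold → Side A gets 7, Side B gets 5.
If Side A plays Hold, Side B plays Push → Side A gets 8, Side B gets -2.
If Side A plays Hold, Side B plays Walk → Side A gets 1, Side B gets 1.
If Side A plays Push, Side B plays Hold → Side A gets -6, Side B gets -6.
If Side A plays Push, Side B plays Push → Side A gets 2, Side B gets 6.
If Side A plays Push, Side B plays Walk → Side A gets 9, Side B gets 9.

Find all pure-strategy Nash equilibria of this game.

(Concede, Hold); (Push, Walk)

Mark each player's best response to every combination of opponents' strategies; a profile where every player is best-responding is a pure Nash equilibrium.
Side A against Hold: payoffs 9, 7, -6 → best response Concede.
Side A against Push: payoffs 4, 8, 2 → best response Hold.
Side A against Walk: payoffs -5, 1, 9 → best response Push.
Side B against Concede: payoffs 8, -8, -3 → best response Hold.
Side B against Hold: payoffs 5, -2, 1 → best response Hold.
Side B against Push: payoffs -6, 6, 9 → best response Walk.
Mutual best responses: (Concede, Hold); (Push, Walk).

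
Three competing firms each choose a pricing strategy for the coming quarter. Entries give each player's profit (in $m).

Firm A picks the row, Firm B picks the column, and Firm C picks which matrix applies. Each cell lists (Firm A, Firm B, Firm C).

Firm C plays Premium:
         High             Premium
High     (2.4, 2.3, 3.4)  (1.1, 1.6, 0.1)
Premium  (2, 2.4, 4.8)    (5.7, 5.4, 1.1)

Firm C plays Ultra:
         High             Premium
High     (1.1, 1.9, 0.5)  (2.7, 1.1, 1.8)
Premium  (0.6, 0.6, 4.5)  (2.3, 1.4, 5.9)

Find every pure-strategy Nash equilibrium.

(High, High, Premium): Firm A gets 2.4, best alternative 2; Firm B gets 2.3, best alternative 1.6; Firm C gets 3.4, best alternative 0.5. No profitable deviation — NE.
(High, High, Ultra): Firm C can switch to Premium (0.5 → 3.4). Not NE.
(High, Premium, Premium): Firm A can switch to Premium (1.1 → 5.7). Not NE.
(High, Premium, Ultra): Firm B can switch to High (1.1 → 1.9). Not NE.
(Premium, High, Premium): Firm A can switch to High (2 → 2.4). Not NE.
(Premium, High, Ultra): Firm A can switch to High (0.6 → 1.1). Not NE.
(Premium, Premium, Premium): Firm C can switch to Ultra (1.1 → 5.9). Not NE.
(The remaining 1 profile has a profitable deviation by the same check.)

(High, High, Premium)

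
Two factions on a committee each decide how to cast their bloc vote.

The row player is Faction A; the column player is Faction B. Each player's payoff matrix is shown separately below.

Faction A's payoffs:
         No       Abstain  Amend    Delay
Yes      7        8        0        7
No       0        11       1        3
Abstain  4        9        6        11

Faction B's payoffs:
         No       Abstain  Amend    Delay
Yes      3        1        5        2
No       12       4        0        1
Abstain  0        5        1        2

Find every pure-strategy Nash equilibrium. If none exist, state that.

This game has no pure Nash equilibrium.

Mark each player's best response to every combination of opponents' strategies; a profile where every player is best-responding is a pure Nash equilibrium.
Faction A against No: payoffs 7, 0, 4 → best response Yes.
Faction A against Abstain: payoffs 8, 11, 9 → best response No.
Faction A against Amend: payoffs 0, 1, 6 → best response Abstain.
Faction A against Delay: payoffs 7, 3, 11 → best response Abstain.
Faction B against Yes: payoffs 3, 1, 5, 2 → best response Amend.
Faction B against No: payoffs 12, 4, 0, 1 → best response No.
Faction B against Abstain: payoffs 0, 5, 1, 2 → best response Abstain.
No profile is a mutual best response for all players.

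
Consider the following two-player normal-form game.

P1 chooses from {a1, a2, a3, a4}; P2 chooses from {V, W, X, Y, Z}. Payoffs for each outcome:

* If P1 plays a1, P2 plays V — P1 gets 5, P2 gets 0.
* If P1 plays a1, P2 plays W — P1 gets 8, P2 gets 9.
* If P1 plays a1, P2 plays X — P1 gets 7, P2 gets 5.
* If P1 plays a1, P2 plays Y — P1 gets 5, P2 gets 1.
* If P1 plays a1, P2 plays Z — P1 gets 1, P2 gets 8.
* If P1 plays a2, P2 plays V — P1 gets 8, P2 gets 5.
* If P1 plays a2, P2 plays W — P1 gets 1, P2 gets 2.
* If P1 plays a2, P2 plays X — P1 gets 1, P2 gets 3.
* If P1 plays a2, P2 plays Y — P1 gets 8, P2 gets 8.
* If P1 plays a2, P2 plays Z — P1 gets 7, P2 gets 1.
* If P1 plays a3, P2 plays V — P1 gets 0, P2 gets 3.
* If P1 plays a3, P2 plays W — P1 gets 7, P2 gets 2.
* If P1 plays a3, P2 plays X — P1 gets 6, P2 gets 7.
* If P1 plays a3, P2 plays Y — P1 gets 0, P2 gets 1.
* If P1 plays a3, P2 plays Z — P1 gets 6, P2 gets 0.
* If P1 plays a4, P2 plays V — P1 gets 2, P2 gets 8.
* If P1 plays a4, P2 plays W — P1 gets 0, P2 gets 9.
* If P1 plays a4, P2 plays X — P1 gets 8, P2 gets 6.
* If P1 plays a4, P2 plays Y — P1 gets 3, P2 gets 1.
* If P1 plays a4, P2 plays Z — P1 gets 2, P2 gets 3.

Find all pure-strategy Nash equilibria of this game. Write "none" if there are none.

Pure-strategy Nash equilibria: (a1, W) and (a2, Y)

P1 against V: payoffs 5, 8, 0, 2 → best response a2.
P1 against W: payoffs 8, 1, 7, 0 → best response a1.
P1 against X: payoffs 7, 1, 6, 8 → best response a4.
P1 against Y: payoffs 5, 8, 0, 3 → best response a2.
P1 against Z: payoffs 1, 7, 6, 2 → best response a2.
P2 against a1: payoffs 0, 9, 5, 1, 8 → best response W.
P2 against a2: payoffs 5, 2, 3, 8, 1 → best response Y.
P2 against a3: payoffs 3, 2, 7, 1, 0 → best response X.
P2 against a4: payoffs 8, 9, 6, 1, 3 → best response W.
Mutual best responses: (a1, W); (a2, Y).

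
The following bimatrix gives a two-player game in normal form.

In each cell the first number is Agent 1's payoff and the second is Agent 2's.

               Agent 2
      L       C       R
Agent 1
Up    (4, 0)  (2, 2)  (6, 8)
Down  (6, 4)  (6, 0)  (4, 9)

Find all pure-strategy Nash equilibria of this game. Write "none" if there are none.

Mark each player's best response to every combination of opponents' strategies; a profile where every player is best-responding is a pure Nash equilibrium.
Agent 1 against L: payoffs 4, 6 → best response Down.
Agent 1 against C: payoffs 2, 6 → best response Down.
Agent 1 against R: payoffs 6, 4 → best response Up.
Agent 2 against Up: payoffs 0, 2, 8 → best response R.
Agent 2 against Down: payoffs 4, 0, 9 → best response R.
Mutual best responses: (Up, R).

Pure NE: (Up, R)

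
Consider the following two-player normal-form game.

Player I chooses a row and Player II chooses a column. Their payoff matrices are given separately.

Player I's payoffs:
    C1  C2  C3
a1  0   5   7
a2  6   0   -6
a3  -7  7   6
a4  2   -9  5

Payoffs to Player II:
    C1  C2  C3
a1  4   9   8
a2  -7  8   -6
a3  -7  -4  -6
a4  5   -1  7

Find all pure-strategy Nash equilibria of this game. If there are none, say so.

Pure NE: (a3, C2)

(a1, C1): Player I can switch to a2 (0 → 6). Not NE.
(a1, C2): Player I can switch to a3 (5 → 7). Not NE.
(a1, C3): Player II can switch to C2 (8 → 9). Not NE.
(a2, C1): Player II can switch to C2 (-7 → 8). Not NE.
(a2, C2): Player I can switch to a1 (0 → 5). Not NE.
(a2, C3): Player I can switch to a1 (-6 → 7). Not NE.
(a3, C1): Player I can switch to a1 (-7 → 0). Not NE.
(a3, C2): Player I gets 7, best alternative 5; Player II gets -4, best alternative -6. No profitable deviation — NE.
(a3, C3): Player I can switch to a1 (6 → 7). Not NE.
(a4, C1): Player I can switch to a2 (2 → 6). Not NE.
(a4, C2): Player I can switch to a1 (-9 → 5). Not NE.
(The remaining 1 profile has a profitable deviation by the same check.)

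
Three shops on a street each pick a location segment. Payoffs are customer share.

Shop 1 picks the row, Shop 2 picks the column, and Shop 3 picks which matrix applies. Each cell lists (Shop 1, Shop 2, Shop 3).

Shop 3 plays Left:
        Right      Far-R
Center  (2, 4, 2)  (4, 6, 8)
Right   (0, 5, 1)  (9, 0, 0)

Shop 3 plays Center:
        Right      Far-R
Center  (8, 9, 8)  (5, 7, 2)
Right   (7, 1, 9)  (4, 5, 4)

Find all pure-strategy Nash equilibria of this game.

(Center, Right, Center)

For each strategy profile, look for a profitable unilateral deviation.
(Center, Right, Left): Shop 2 can switch to Far-R (4 → 6). Not NE.
(Center, Right, Center): Shop 1 gets 8, best alternative 7; Shop 2 gets 9, best alternative 7; Shop 3 gets 8, best alternative 2. No profitable deviation — NE.
(Center, Far-R, Left): Shop 1 can switch to Right (4 → 9). Not NE.
(Center, Far-R, Center): Shop 2 can switch to Right (7 → 9). Not NE.
(Right, Right, Left): Shop 1 can switch to Center (0 → 2). Not NE.
(Right, Right, Center): Shop 1 can switch to Center (7 → 8). Not NE.
(Right, Far-R, Left): Shop 2 can switch to Right (0 → 5). Not NE.
(Right, Far-R, Center): Shop 1 can switch to Center (4 → 5). Not NE.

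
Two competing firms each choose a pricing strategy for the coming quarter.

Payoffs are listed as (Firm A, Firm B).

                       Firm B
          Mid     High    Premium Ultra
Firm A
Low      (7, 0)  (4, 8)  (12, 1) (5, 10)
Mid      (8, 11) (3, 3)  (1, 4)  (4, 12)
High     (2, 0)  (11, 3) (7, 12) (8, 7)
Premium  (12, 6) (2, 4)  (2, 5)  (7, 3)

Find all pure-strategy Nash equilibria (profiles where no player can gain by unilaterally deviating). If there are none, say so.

For each strategy profile, look for a profitable unilateral deviation.
(Low, Mid): Firm A can switch to Mid (7 → 8). Not NE.
(Low, High): Firm A can switch to High (4 → 11). Not NE.
(Low, Premium): Firm B can switch to High (1 → 8). Not NE.
(Low, Ultra): Firm A can switch to High (5 → 8). Not NE.
(Mid, Mid): Firm A can switch to Premium (8 → 12). Not NE.
(Mid, High): Firm A can switch to Low (3 → 4). Not NE.
(Mid, Premium): Firm A can switch to Low (1 → 12). Not NE.
(Mid, Ultra): Firm A can switch to Low (4 → 5). Not NE.
(High, Mid): Firm A can switch to Low (2 → 7). Not NE.
(High, High): Firm B can switch to Premium (3 → 12). Not NE.
(Premium, Mid): Firm A gets 12, best alternative 8; Firm B gets 6, best alternative 5. No profitable deviation — NE.
(The remaining 5 profiles each have a profitable deviation by the same check.)

The unique pure-strategy Nash equilibrium is (Premium, Mid).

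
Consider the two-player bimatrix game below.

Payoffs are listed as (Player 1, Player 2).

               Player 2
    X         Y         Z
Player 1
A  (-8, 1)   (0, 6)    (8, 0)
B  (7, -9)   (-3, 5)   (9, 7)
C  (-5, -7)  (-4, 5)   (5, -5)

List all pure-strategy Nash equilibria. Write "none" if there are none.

Player 1 against X: payoffs -8, 7, -5 → best response B.
Player 1 against Y: payoffs 0, -3, -4 → best response A.
Player 1 against Z: payoffs 8, 9, 5 → best response B.
Player 2 against A: payoffs 1, 6, 0 → best response Y.
Player 2 against B: payoffs -9, 5, 7 → best response Z.
Player 2 against C: payoffs -7, 5, -5 → best response Y.
Mutual best responses: (A, Y); (B, Z).

The pure Nash equilibria are (A, Y); (B, Z).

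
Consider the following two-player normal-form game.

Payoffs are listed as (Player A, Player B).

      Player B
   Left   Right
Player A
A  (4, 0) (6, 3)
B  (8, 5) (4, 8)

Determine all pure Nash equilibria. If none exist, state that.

(A, Right)

Player A against Left: payoffs 4, 8 → best response B.
Player A against Right: payoffs 6, 4 → best response A.
Player B against A: payoffs 0, 3 → best response Right.
Player B against B: payoffs 5, 8 → best response Right.
Mutual best responses: (A, Right).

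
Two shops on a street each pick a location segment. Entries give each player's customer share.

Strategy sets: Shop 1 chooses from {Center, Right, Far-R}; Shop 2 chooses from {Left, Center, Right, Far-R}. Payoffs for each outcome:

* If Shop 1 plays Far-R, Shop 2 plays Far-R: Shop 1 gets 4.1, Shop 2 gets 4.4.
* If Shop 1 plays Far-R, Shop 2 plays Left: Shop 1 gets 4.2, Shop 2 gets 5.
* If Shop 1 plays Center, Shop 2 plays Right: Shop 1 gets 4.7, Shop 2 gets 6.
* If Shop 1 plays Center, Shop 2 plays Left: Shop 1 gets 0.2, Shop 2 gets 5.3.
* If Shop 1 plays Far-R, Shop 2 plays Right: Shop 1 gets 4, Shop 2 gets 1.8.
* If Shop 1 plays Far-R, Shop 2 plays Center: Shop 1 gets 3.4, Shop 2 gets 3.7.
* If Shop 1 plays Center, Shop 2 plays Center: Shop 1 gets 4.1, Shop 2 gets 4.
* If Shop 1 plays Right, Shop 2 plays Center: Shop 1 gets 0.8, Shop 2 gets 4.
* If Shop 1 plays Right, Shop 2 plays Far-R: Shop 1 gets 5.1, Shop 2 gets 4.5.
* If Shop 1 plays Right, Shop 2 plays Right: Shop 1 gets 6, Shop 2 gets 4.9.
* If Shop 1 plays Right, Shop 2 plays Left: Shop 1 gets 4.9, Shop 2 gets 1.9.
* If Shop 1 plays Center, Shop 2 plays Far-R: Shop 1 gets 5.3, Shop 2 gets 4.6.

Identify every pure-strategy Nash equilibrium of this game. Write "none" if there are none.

(Right, Right)

Shop 1 against Left: payoffs 0.2, 4.9, 4.2 → best response Right.
Shop 1 against Center: payoffs 4.1, 0.8, 3.4 → best response Center.
Shop 1 against Right: payoffs 4.7, 6, 4 → best response Right.
Shop 1 against Far-R: payoffs 5.3, 5.1, 4.1 → best response Center.
Shop 2 against Center: payoffs 5.3, 4, 6, 4.6 → best response Right.
Shop 2 against Right: payoffs 1.9, 4, 4.9, 4.5 → best response Right.
Shop 2 against Far-R: payoffs 5, 3.7, 1.8, 4.4 → best response Left.
Mutual best responses: (Right, Right).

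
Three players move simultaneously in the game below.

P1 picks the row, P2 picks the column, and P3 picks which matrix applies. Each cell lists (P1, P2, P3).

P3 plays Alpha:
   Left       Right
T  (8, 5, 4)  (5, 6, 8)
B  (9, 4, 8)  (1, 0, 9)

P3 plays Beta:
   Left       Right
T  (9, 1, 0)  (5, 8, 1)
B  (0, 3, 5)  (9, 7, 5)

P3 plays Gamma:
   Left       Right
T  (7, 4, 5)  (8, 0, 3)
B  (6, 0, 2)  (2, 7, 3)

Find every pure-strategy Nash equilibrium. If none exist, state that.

Pure-strategy Nash equilibria: (T, Left, Gamma) and (T, Right, Alpha) and (B, Left, Alpha)

P1 against (Left, Alpha): payoffs 8, 9 → best response B.
P1 against (Left, Beta): payoffs 9, 0 → best response T.
P1 against (Left, Gamma): payoffs 7, 6 → best response T.
P1 against (Right, Alpha): payoffs 5, 1 → best response T.
P1 against (Right, Beta): payoffs 5, 9 → best response B.
P1 against (Right, Gamma): payoffs 8, 2 → best response T.
P2 against (T, Alpha): payoffs 5, 6 → best response Right.
P2 against (T, Beta): payoffs 1, 8 → best response Right.
P2 against (T, Gamma): payoffs 4, 0 → best response Left.
P2 against (B, Alpha): payoffs 4, 0 → best response Left.
P2 against (B, Beta): payoffs 3, 7 → best response Right.
P2 against (B, Gamma): payoffs 0, 7 → best response Right.
P3 against (T, Left): payoffs 4, 0, 5 → best response Gamma.
P3 against (T, Right): payoffs 8, 1, 3 → best response Alpha.
P3 against (B, Left): payoffs 8, 5, 2 → best response Alpha.
P3 against (B, Right): payoffs 9, 5, 3 → best response Alpha.
Mutual best responses: (T, Left, Gamma); (T, Right, Alpha); (B, Left, Alpha).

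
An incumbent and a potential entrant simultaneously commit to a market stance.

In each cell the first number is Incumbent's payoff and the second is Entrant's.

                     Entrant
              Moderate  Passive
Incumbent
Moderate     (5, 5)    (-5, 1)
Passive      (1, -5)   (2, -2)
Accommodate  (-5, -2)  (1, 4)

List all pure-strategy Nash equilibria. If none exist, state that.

Check each profile: it is a Nash equilibrium iff no player can strictly gain by switching unilaterally.
(Moderate, Moderate): Incumbent gets 5, best alternative 1; Entrant gets 5, best alternative 1. No profitable deviation — NE.
(Moderate, Passive): Incumbent can switch to Passive (-5 → 2). Not NE.
(Passive, Moderate): Incumbent can switch to Moderate (1 → 5). Not NE.
(Passive, Passive): Incumbent gets 2, best alternative 1; Entrant gets -2, best alternative -5. No profitable deviation — NE.
(Accommodate, Moderate): Incumbent can switch to Moderate (-5 → 5). Not NE.
(Accommodate, Passive): Incumbent can switch to Passive (1 → 2). Not NE.

Pure-strategy Nash equilibria: (Moderate, Moderate) and (Passive, Passive)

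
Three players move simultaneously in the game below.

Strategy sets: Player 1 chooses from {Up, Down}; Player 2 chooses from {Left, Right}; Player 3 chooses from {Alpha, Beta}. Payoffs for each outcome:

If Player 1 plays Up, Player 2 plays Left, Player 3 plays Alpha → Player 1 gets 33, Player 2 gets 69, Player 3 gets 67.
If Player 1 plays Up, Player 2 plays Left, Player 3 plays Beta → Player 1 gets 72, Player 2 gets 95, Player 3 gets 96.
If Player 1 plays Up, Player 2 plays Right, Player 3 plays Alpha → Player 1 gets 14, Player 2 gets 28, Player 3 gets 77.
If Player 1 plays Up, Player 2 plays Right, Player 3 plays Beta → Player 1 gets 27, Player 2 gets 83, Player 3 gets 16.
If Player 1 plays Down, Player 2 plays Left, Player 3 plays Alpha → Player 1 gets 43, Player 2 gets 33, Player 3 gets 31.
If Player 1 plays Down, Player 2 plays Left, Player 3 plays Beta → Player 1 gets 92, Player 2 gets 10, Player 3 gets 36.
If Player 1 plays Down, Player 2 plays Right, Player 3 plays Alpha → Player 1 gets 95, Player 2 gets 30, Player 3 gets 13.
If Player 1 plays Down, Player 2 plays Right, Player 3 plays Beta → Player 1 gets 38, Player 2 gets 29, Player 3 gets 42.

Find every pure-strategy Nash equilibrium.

The unique pure-strategy Nash equilibrium is (Down, Right, Beta).

(Up, Left, Alpha): Player 1 can switch to Down (33 → 43). Not NE.
(Up, Left, Beta): Player 1 can switch to Down (72 → 92). Not NE.
(Up, Right, Alpha): Player 1 can switch to Down (14 → 95). Not NE.
(Up, Right, Beta): Player 1 can switch to Down (27 → 38). Not NE.
(Down, Left, Alpha): Player 3 can switch to Beta (31 → 36). Not NE.
(Down, Left, Beta): Player 2 can switch to Right (10 → 29). Not NE.
(Down, Right, Beta): Player 1 gets 38, best alternative 27; Player 2 gets 29, best alternative 10; Player 3 gets 42, best alternative 13. No profitable deviation — NE.
(The remaining 1 profile has a profitable deviation by the same check.)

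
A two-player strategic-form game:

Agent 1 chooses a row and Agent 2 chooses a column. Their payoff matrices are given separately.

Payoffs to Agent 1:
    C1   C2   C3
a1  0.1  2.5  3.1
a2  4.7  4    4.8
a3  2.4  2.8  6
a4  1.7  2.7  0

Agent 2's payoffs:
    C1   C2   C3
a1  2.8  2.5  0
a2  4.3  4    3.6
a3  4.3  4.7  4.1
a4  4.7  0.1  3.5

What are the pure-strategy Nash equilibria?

(a1, C1): Agent 1 can switch to a2 (0.1 → 4.7). Not NE.
(a1, C2): Agent 1 can switch to a2 (2.5 → 4). Not NE.
(a1, C3): Agent 1 can switch to a2 (3.1 → 4.8). Not NE.
(a2, C1): Agent 1 gets 4.7, best alternative 2.4; Agent 2 gets 4.3, best alternative 4. No profitable deviation — NE.
(a2, C2): Agent 2 can switch to C1 (4 → 4.3). Not NE.
(a2, C3): Agent 1 can switch to a3 (4.8 → 6). Not NE.
(a3, C1): Agent 1 can switch to a2 (2.4 → 4.7). Not NE.
(a3, C2): Agent 1 can switch to a2 (2.8 → 4). Not NE.
(a3, C3): Agent 2 can switch to C1 (4.1 → 4.3). Not NE.
(a4, C1): Agent 1 can switch to a2 (1.7 → 4.7). Not NE.
(a4, C2): Agent 1 can switch to a2 (2.7 → 4). Not NE.
(The remaining 1 profile has a profitable deviation by the same check.)

Pure NE: (a2, C1)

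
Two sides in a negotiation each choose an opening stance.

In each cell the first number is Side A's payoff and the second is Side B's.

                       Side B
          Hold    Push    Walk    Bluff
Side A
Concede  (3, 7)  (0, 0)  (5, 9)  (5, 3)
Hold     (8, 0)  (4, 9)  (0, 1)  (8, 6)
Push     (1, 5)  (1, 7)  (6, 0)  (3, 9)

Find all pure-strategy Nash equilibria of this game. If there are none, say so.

The unique pure-strategy Nash equilibrium is (Hold, Push).

Mark each player's best response to every combination of opponents' strategies; a profile where every player is best-responding is a pure Nash equilibrium.
Side A against Hold: payoffs 3, 8, 1 → best response Hold.
Side A against Push: payoffs 0, 4, 1 → best response Hold.
Side A against Walk: payoffs 5, 0, 6 → best response Push.
Side A against Bluff: payoffs 5, 8, 3 → best response Hold.
Side B against Concede: payoffs 7, 0, 9, 3 → best response Walk.
Side B against Hold: payoffs 0, 9, 1, 6 → best response Push.
Side B against Push: payoffs 5, 7, 0, 9 → best response Bluff.
Mutual best responses: (Hold, Push).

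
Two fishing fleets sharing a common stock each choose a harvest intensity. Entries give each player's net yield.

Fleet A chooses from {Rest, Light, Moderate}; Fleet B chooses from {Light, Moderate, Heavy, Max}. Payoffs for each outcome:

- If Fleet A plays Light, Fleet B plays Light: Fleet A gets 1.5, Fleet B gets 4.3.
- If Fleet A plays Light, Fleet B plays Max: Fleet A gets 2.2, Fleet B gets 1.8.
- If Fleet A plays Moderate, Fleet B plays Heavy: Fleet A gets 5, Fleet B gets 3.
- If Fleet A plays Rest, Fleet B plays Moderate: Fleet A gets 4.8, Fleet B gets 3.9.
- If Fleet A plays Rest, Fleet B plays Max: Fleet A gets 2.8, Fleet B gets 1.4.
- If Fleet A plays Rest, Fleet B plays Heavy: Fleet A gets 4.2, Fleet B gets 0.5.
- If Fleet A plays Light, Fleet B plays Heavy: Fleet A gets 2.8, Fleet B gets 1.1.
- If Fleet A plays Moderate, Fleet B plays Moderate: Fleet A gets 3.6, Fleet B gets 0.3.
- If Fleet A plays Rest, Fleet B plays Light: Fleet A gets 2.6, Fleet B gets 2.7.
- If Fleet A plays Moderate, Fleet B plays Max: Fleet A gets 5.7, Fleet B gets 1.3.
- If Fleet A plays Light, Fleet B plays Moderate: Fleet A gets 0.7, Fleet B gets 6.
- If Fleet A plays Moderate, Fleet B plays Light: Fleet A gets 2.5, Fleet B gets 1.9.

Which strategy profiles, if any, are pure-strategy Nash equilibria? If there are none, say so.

Fleet A against Light: payoffs 2.6, 1.5, 2.5 → best response Rest.
Fleet A against Moderate: payoffs 4.8, 0.7, 3.6 → best response Rest.
Fleet A against Heavy: payoffs 4.2, 2.8, 5 → best response Moderate.
Fleet A against Max: payoffs 2.8, 2.2, 5.7 → best response Moderate.
Fleet B against Rest: payoffs 2.7, 3.9, 0.5, 1.4 → best response Moderate.
Fleet B against Light: payoffs 4.3, 6, 1.1, 1.8 → best response Moderate.
Fleet B against Moderate: payoffs 1.9, 0.3, 3, 1.3 → best response Heavy.
Mutual best responses: (Rest, Moderate); (Moderate, Heavy).

Pure-strategy Nash equilibria: (Rest, Moderate), (Moderate, Heavy)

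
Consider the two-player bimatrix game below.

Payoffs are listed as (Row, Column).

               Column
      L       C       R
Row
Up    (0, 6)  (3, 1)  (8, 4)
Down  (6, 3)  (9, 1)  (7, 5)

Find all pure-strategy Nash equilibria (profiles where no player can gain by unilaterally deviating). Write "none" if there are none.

This game has no pure Nash equilibrium.

Row against L: payoffs 0, 6 → best response Down.
Row against C: payoffs 3, 9 → best response Down.
Row against R: payoffs 8, 7 → best response Up.
Column against Up: payoffs 6, 1, 4 → best response L.
Column against Down: payoffs 3, 1, 5 → best response R.
No profile is a mutual best response for all players.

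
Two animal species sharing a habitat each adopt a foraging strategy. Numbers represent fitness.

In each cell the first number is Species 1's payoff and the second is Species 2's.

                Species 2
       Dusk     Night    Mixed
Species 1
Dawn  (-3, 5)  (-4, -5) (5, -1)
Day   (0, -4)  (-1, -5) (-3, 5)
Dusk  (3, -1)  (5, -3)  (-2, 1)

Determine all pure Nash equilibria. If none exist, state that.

Check each profile: it is a Nash equilibrium iff no player can strictly gain by switching unilaterally.
(Dawn, Dusk): Species 1 can switch to Day (-3 → 0). Not NE.
(Dawn, Night): Species 1 can switch to Day (-4 → -1). Not NE.
(Dawn, Mixed): Species 2 can switch to Dusk (-1 → 5). Not NE.
(Day, Dusk): Species 1 can switch to Dusk (0 → 3). Not NE.
(Day, Night): Species 1 can switch to Dusk (-1 → 5). Not NE.
(Day, Mixed): Species 1 can switch to Dawn (-3 → 5). Not NE.
(Dusk, Dusk): Species 2 can switch to Mixed (-1 → 1). Not NE.
(Dusk, Night): Species 2 can switch to Dusk (-3 → -1). Not NE.
(Dusk, Mixed): Species 1 can switch to Dawn (-2 → 5). Not NE.

No pure-strategy Nash equilibrium.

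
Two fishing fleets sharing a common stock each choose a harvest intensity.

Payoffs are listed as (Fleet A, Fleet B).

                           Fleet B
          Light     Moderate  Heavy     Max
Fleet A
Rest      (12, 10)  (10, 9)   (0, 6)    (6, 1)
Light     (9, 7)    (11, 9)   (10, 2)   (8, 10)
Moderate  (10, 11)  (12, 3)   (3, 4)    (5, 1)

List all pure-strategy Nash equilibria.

Pure-strategy Nash equilibria: (Rest, Light) and (Light, Max)

Fleet A against Light: payoffs 12, 9, 10 → best response Rest.
Fleet A against Moderate: payoffs 10, 11, 12 → best response Moderate.
Fleet A against Heavy: payoffs 0, 10, 3 → best response Light.
Fleet A against Max: payoffs 6, 8, 5 → best response Light.
Fleet B against Rest: payoffs 10, 9, 6, 1 → best response Light.
Fleet B against Light: payoffs 7, 9, 2, 10 → best response Max.
Fleet B against Moderate: payoffs 11, 3, 4, 1 → best response Light.
Mutual best responses: (Rest, Light); (Light, Max).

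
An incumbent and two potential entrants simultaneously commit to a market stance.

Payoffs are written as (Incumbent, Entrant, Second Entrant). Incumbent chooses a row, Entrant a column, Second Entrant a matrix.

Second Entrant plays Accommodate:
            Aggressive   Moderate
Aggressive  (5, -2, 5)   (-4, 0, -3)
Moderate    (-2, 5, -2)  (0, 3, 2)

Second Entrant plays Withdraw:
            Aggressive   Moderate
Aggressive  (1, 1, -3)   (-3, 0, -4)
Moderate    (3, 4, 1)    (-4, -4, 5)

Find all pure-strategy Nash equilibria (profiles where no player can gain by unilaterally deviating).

(Aggressive, Aggressive, Accommodate): Entrant can switch to Moderate (-2 → 0). Not NE.
(Aggressive, Aggressive, Withdraw): Incumbent can switch to Moderate (1 → 3). Not NE.
(Aggressive, Moderate, Accommodate): Incumbent can switch to Moderate (-4 → 0). Not NE.
(Aggressive, Moderate, Withdraw): Entrant can switch to Aggressive (0 → 1). Not NE.
(Moderate, Aggressive, Accommodate): Incumbent can switch to Aggressive (-2 → 5). Not NE.
(Moderate, Aggressive, Withdraw): Incumbent gets 3, best alternative 1; Entrant gets 4, best alternative -4; Second Entrant gets 1, best alternative -2. No profitable deviation — NE.
(Moderate, Moderate, Accommodate): Entrant can switch to Aggressive (3 → 5). Not NE.
(Moderate, Moderate, Withdraw): Incumbent can switch to Aggressive (-4 → -3). Not NE.

(Moderate, Aggressive, Withdraw)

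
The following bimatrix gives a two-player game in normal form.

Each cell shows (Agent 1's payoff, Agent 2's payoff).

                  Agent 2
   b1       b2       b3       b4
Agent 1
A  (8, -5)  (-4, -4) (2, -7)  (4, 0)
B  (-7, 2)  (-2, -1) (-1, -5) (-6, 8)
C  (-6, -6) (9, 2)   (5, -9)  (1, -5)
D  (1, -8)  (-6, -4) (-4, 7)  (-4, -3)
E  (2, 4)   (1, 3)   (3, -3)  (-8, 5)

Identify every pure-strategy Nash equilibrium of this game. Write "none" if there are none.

For each player, find the best response to each opponent profile; mutual best responses are the pure NE.
Agent 1 against b1: payoffs 8, -7, -6, 1, 2 → best response A.
Agent 1 against b2: payoffs -4, -2, 9, -6, 1 → best response C.
Agent 1 against b3: payoffs 2, -1, 5, -4, 3 → best response C.
Agent 1 against b4: payoffs 4, -6, 1, -4, -8 → best response A.
Agent 2 against A: payoffs -5, -4, -7, 0 → best response b4.
Agent 2 against B: payoffs 2, -1, -5, 8 → best response b4.
Agent 2 against C: payoffs -6, 2, -9, -5 → best response b2.
Agent 2 against D: payoffs -8, -4, 7, -3 → best response b3.
Agent 2 against E: payoffs 4, 3, -3, 5 → best response b4.
Mutual best responses: (A, b4); (C, b2).

The pure Nash equilibria are (A, b4) and (C, b2).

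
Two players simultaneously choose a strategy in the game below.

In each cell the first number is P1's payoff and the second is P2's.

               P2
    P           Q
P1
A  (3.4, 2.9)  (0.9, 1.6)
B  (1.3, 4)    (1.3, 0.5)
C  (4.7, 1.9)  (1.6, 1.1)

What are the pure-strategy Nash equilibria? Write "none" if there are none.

(A, P): P1 can switch to C (3.4 → 4.7). Not NE.
(A, Q): P1 can switch to B (0.9 → 1.3). Not NE.
(B, P): P1 can switch to A (1.3 → 3.4). Not NE.
(B, Q): P1 can switch to C (1.3 → 1.6). Not NE.
(C, P): P1 gets 4.7, best alternative 3.4; P2 gets 1.9, best alternative 1.1. No profitable deviation — NE.
(C, Q): P2 can switch to P (1.1 → 1.9). Not NE.

(C, P)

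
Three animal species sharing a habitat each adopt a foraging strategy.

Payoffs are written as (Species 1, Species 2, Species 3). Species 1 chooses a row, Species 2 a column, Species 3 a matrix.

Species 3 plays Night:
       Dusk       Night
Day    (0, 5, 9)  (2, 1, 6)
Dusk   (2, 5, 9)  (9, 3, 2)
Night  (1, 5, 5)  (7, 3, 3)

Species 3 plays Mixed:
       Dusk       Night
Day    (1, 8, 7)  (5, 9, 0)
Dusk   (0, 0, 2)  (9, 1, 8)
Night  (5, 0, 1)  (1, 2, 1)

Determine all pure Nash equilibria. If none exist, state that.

Pure-strategy Nash equilibria: (Dusk, Dusk, Night), (Dusk, Night, Mixed)

(Day, Dusk, Night): Species 1 can switch to Dusk (0 → 2). Not NE.
(Day, Dusk, Mixed): Species 1 can switch to Night (1 → 5). Not NE.
(Day, Night, Night): Species 1 can switch to Dusk (2 → 9). Not NE.
(Day, Night, Mixed): Species 1 can switch to Dusk (5 → 9). Not NE.
(Dusk, Dusk, Night): Species 1 gets 2, best alternative 1; Species 2 gets 5, best alternative 3; Species 3 gets 9, best alternative 2. No profitable deviation — NE.
(Dusk, Dusk, Mixed): Species 1 can switch to Day (0 → 1). Not NE.
(Dusk, Night, Night): Species 2 can switch to Dusk (3 → 5). Not NE.
(Dusk, Night, Mixed): Species 1 gets 9, best alternative 5; Species 2 gets 1, best alternative 0; Species 3 gets 8, best alternative 2. No profitable deviation — NE.
(The remaining 4 profiles each have a profitable deviation by the same check.)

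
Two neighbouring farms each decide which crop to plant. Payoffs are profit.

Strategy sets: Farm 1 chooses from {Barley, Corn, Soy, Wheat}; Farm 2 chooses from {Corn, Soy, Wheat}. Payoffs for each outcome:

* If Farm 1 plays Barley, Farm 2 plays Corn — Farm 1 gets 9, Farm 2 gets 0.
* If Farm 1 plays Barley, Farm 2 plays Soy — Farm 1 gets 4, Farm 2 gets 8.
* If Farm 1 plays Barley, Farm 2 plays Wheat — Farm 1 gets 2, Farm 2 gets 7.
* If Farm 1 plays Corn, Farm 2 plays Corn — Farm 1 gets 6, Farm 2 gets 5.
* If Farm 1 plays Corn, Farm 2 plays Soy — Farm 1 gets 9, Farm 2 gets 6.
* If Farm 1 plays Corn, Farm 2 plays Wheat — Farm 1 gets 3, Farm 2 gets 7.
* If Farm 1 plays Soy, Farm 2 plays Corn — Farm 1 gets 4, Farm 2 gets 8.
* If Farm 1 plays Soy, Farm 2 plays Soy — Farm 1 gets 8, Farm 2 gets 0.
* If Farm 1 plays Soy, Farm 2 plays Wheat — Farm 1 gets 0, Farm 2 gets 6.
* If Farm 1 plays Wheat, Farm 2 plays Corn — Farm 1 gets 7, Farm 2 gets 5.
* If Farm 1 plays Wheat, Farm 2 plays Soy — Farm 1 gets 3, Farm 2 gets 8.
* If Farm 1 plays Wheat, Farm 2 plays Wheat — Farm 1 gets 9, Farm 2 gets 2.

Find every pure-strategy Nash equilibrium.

Mark each player's best response to every combination of opponents' strategies; a profile where every player is best-responding is a pure Nash equilibrium.
Farm 1 against Corn: payoffs 9, 6, 4, 7 → best response Barley.
Farm 1 against Soy: payoffs 4, 9, 8, 3 → best response Corn.
Farm 1 against Wheat: payoffs 2, 3, 0, 9 → best response Wheat.
Farm 2 against Barley: payoffs 0, 8, 7 → best response Soy.
Farm 2 against Corn: payoffs 5, 6, 7 → best response Wheat.
Farm 2 against Soy: payoffs 8, 0, 6 → best response Corn.
Farm 2 against Wheat: payoffs 5, 8, 2 → best response Soy.
No profile is a mutual best response for all players.

There is no pure-strategy Nash equilibrium.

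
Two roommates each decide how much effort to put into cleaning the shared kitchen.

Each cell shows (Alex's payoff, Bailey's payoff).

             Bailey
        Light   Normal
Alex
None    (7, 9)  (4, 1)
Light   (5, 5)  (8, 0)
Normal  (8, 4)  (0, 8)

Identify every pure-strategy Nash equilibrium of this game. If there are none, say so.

There is no pure-strategy Nash equilibrium.

(None, Light): Alex can switch to Normal (7 → 8). Not NE.
(None, Normal): Alex can switch to Light (4 → 8). Not NE.
(Light, Light): Alex can switch to None (5 → 7). Not NE.
(Light, Normal): Bailey can switch to Light (0 → 5). Not NE.
(Normal, Light): Bailey can switch to Normal (4 → 8). Not NE.
(Normal, Normal): Alex can switch to None (0 → 4). Not NE.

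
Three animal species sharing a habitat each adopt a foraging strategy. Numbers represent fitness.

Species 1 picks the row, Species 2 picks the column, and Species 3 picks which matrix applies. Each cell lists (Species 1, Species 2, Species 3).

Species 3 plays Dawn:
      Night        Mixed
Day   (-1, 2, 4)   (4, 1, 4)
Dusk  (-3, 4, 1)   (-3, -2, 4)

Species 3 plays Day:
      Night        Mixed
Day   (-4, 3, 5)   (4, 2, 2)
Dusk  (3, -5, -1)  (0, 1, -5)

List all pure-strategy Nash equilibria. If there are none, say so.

This game has no pure Nash equilibrium.

Species 1 against (Night, Dawn): payoffs -1, -3 → best response Day.
Species 1 against (Night, Day): payoffs -4, 3 → best response Dusk.
Species 1 against (Mixed, Dawn): payoffs 4, -3 → best response Day.
Species 1 against (Mixed, Day): payoffs 4, 0 → best response Day.
Species 2 against (Day, Dawn): payoffs 2, 1 → best response Night.
Species 2 against (Day, Day): payoffs 3, 2 → best response Night.
Species 2 against (Dusk, Dawn): payoffs 4, -2 → best response Night.
Species 2 against (Dusk, Day): payoffs -5, 1 → best response Mixed.
Species 3 against (Day, Night): payoffs 4, 5 → best response Day.
Species 3 against (Day, Mixed): payoffs 4, 2 → best response Dawn.
Species 3 against (Dusk, Night): payoffs 1, -1 → best response Dawn.
Species 3 against (Dusk, Mixed): payoffs 4, -5 → best response Dawn.
No profile is a mutual best response for all players.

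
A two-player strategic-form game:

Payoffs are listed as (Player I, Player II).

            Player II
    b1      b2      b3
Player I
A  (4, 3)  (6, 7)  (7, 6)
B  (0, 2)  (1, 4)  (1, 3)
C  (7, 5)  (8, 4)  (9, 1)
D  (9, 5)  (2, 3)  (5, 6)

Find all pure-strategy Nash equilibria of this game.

(A, b1): Player I can switch to C (4 → 7). Not NE.
(A, b2): Player I can switch to C (6 → 8). Not NE.
(A, b3): Player I can switch to C (7 → 9). Not NE.
(B, b1): Player I can switch to A (0 → 4). Not NE.
(B, b2): Player I can switch to A (1 → 6). Not NE.
(B, b3): Player I can switch to A (1 → 7). Not NE.
(C, b1): Player I can switch to D (7 → 9). Not NE.
(C, b2): Player II can switch to b1 (4 → 5). Not NE.
(C, b3): Player II can switch to b1 (1 → 5). Not NE.
(D, b1): Player II can switch to b3 (5 → 6). Not NE.
(D, b2): Player I can switch to A (2 → 6). Not NE.
(D, b3): Player I can switch to A (5 → 7). Not NE.

No pure-strategy Nash equilibrium.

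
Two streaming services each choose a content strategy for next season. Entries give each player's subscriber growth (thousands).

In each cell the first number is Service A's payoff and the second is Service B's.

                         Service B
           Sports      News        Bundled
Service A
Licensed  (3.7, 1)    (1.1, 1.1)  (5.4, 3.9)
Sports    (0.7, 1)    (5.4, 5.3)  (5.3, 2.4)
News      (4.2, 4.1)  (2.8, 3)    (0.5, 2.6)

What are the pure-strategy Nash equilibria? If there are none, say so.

(Licensed, Bundled), (Sports, News), (News, Sports)

(Licensed, Sports): Service A can switch to News (3.7 → 4.2). Not NE.
(Licensed, News): Service A can switch to Sports (1.1 → 5.4). Not NE.
(Licensed, Bundled): Service A gets 5.4, best alternative 5.3; Service B gets 3.9, best alternative 1.1. No profitable deviation — NE.
(Sports, Sports): Service A can switch to Licensed (0.7 → 3.7). Not NE.
(Sports, News): Service A gets 5.4, best alternative 2.8; Service B gets 5.3, best alternative 2.4. No profitable deviation — NE.
(Sports, Bundled): Service A can switch to Licensed (5.3 → 5.4). Not NE.
(News, Sports): Service A gets 4.2, best alternative 3.7; Service B gets 4.1, best alternative 3. No profitable deviation — NE.
(News, News): Service A can switch to Sports (2.8 → 5.4). Not NE.
(News, Bundled): Service A can switch to Licensed (0.5 → 5.4). Not NE.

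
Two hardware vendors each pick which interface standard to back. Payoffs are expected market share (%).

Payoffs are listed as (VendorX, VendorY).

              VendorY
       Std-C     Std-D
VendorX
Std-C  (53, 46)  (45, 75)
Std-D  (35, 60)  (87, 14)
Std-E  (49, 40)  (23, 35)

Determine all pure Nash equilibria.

There is no pure-strategy Nash equilibrium.

VendorX against Std-C: payoffs 53, 35, 49 → best response Std-C.
VendorX against Std-D: payoffs 45, 87, 23 → best response Std-D.
VendorY against Std-C: payoffs 46, 75 → best response Std-D.
VendorY against Std-D: payoffs 60, 14 → best response Std-C.
VendorY against Std-E: payoffs 40, 35 → best response Std-C.
No profile is a mutual best response for all players.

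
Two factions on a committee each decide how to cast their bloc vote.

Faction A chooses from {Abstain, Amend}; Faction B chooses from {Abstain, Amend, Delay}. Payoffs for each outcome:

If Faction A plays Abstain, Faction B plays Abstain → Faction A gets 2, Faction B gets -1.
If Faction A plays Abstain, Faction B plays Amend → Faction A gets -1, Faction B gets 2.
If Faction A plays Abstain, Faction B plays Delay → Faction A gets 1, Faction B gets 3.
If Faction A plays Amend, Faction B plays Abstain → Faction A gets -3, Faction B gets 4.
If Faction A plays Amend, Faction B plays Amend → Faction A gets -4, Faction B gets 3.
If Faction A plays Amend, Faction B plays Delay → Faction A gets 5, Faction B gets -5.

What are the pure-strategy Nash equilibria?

There is no pure-strategy Nash equilibrium.

Faction A against Abstain: payoffs 2, -3 → best response Abstain.
Faction A against Amend: payoffs -1, -4 → best response Abstain.
Faction A against Delay: payoffs 1, 5 → best response Amend.
Faction B against Abstain: payoffs -1, 2, 3 → best response Delay.
Faction B against Amend: payoffs 4, 3, -5 → best response Abstain.
No profile is a mutual best response for all players.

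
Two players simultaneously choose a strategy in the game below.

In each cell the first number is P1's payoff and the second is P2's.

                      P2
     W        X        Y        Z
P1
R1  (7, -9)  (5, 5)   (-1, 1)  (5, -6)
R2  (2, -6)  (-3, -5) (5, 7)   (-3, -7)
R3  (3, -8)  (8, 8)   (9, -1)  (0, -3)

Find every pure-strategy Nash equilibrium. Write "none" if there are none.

The unique pure-strategy Nash equilibrium is (R3, X).

Check each profile: it is a Nash equilibrium iff no player can strictly gain by switching unilaterally.
(R1, W): P2 can switch to X (-9 → 5). Not NE.
(R1, X): P1 can switch to R3 (5 → 8). Not NE.
(R1, Y): P1 can switch to R2 (-1 → 5). Not NE.
(R1, Z): P2 can switch to X (-6 → 5). Not NE.
(R2, W): P1 can switch to R1 (2 → 7). Not NE.
(R2, X): P1 can switch to R1 (-3 → 5). Not NE.
(R2, Y): P1 can switch to R3 (5 → 9). Not NE.
(R2, Z): P1 can switch to R1 (-3 → 5). Not NE.
(R3, X): P1 gets 8, best alternative 5; P2 gets 8, best alternative -1. No profitable deviation — NE.
(The remaining 3 profiles each have a profitable deviation by the same check.)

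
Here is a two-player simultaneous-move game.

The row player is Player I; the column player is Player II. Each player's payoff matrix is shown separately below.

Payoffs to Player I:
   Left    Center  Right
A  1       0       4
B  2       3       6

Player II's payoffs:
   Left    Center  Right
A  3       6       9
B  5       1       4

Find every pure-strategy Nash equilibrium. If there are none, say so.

Pure NE: (B, Left)

Mark each player's best response to every combination of opponents' strategies; a profile where every player is best-responding is a pure Nash equilibrium.
Player I against Left: payoffs 1, 2 → best response B.
Player I against Center: payoffs 0, 3 → best response B.
Player I against Right: payoffs 4, 6 → best response B.
Player II against A: payoffs 3, 6, 9 → best response Right.
Player II against B: payoffs 5, 1, 4 → best response Left.
Mutual best responses: (B, Left).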